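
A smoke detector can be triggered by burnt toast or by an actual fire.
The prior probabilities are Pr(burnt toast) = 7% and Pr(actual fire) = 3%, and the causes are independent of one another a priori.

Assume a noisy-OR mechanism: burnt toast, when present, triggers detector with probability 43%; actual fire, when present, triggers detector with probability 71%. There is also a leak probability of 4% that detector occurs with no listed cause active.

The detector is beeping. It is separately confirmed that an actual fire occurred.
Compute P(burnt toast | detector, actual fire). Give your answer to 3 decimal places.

P(burnt toast | detector, actual fire) ≈ 0.081

Under noisy-OR, P(detector | causes) = 1 − (1−0.04)·∏(1−qᵢ) over the active causes.
Sum P(detector|·) weighted by the priors over both values of burnt toast:
  P(detector | actual fire) = 0.7216·0.93 + 0.841312·0.07
        = 0.671088 + 0.058892 = 0.729980
The terms with burnt toast present sum to 0.058892, so
  P(burnt toast | detector, actual fire) = 0.058892 / 0.729980 ≈ 0.081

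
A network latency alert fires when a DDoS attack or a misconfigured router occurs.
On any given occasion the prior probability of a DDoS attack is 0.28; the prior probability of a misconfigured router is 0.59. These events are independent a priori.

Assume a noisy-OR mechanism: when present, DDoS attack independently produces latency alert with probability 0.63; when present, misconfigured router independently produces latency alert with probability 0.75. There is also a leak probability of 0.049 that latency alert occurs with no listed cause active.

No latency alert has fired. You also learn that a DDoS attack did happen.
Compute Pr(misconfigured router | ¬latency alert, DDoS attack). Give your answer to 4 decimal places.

Under noisy-OR, P(latency alert | causes) = 1 − (1−0.049)·∏(1−qᵢ) over the active causes.
P(¬latency alert | DDoS attack) = 0.35187*0.41 + 0.087967*0.59 = 0.144267 + 0.051901 = 0.196168
Restricting to configurations with misconfigured router present: 0.087967*0.59 = 0.051901.
Hence the posterior is 0.051901/0.196168 ≈ 0.2646.

Pr(misconfigured router | ¬latency alert, DDoS attack) ≈ 0.2646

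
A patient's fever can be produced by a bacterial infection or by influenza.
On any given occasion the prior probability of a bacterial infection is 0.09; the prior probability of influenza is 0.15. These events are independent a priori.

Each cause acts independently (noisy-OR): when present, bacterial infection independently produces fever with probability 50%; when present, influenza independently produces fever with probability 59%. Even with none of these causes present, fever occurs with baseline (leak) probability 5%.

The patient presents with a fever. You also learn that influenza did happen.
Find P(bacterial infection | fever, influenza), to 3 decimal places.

Under noisy-OR, P(fever | causes) = 1 − (1−0.05)·∏(1−qᵢ) over the active causes.
Numerator (weight on configurations with bacterial infection): 0.80525×0.09 = 0.072472
Denominator P(fever | influenza): 0.6105×0.91 + 0.80525×0.09 = 0.628027
Posterior = 0.072472 / 0.628027 ≈ 0.115

P(bacterial infection | fever, influenza) ≈ 0.115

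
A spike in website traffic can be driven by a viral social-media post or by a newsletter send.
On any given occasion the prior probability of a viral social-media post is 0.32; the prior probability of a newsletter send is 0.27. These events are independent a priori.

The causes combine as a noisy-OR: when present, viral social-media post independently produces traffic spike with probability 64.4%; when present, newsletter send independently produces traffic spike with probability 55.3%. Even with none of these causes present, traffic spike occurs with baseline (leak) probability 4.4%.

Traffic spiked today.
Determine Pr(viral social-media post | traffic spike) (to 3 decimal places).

Under noisy-OR, P(traffic spike | causes) = 1 − (1−0.044)·∏(1−qᵢ) over the active causes.
Enumerate the 4 (viral social-media post, newsletter send) configurations and weight by the priors:
  P(traffic spike) = 0.044×0.68×0.73 + 0.572668×0.68×0.27 + 0.659664×0.32×0.73 + 0.84787×0.32×0.27
        = 0.021842 + 0.105142 + 0.154098 + 0.073256 = 0.354338
Keeping only the viral social-media post-present terms gives 0.227354, so
  P(viral social-media post | traffic spike) = 0.227354 / 0.354338 ≈ 0.642

Pr(viral social-media post | traffic spike) ≈ 0.642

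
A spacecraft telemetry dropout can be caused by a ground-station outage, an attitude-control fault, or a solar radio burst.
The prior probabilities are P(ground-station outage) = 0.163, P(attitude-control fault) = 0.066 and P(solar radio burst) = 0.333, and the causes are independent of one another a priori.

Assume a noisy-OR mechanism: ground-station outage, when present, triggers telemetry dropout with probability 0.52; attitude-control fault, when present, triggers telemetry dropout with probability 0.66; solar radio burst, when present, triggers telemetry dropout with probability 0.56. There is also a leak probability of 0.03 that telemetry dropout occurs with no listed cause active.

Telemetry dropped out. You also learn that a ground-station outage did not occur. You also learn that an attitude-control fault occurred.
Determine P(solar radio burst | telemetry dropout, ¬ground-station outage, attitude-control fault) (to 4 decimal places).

P(solar radio burst | telemetry dropout, ¬ground-station outage, attitude-control fault) ≈ 0.3891

Under noisy-OR, P(telemetry dropout | causes) = 1 − (1−0.03)·∏(1−qᵢ) over the active causes.
Numerator (weight on configurations with solar radio burst): 0.854888×0.333 = 0.284678
Normalizer over all consistent configurations: 0.6702×0.667 + 0.854888×0.333 = 0.731701
P(solar radio burst | telemetry dropout, ¬ground-station outage, attitude-control fault) = 0.284678/0.731701 ≈ 0.3891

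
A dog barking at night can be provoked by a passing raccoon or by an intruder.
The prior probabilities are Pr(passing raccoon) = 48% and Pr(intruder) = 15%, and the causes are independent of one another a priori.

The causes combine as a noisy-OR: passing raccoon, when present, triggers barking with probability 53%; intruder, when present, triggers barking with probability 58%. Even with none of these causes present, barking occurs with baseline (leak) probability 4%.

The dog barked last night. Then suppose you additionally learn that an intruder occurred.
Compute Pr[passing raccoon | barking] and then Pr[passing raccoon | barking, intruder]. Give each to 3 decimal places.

Under noisy-OR, P(barking | causes) = 1 − (1−0.04)·∏(1−qᵢ) over the active causes.
Sum P(barking|·) weighted by the priors over the 4 (passing raccoon, intruder) configurations:
  P(barking) = 0.04·0.52·0.85 + 0.5968·0.52·0.15 + 0.5488·0.48·0.85 + 0.810496·0.48·0.15
        = 0.017680 + 0.046550 + 0.223910 + 0.058356 = 0.346496
The terms with passing raccoon present sum to 0.282266, so
  P(passing raccoon | barking) = 0.282266 / 0.346496 ≈ 0.815

Now also conditioning on intruder=true:
Weight on passing raccoon=true, given the evidence: 0.810496*0.48 = 0.389038
Denominator P(barking | intruder): 0.5968*0.52 + 0.810496*0.48 = 0.699374
P(passing raccoon | barking, intruder) = 0.389038/0.699374 ≈ 0.556
The drop from 0.815 to 0.556 is the explaining-away (discounting) effect.

Pr[passing raccoon | barking] ≈ 0.815; Pr[passing raccoon | barking, intruder] ≈ 0.556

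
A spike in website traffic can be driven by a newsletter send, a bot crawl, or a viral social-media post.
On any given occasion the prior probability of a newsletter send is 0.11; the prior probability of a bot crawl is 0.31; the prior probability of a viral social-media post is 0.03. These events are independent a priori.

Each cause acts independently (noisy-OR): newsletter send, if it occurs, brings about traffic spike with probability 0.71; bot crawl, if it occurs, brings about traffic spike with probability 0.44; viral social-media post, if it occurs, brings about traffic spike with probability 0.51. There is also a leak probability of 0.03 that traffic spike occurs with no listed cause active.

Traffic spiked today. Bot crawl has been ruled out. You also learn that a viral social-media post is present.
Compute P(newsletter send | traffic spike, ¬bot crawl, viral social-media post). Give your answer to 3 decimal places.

Under noisy-OR, P(traffic spike | causes) = 1 − (1−0.03)·∏(1−qᵢ) over the active causes.
For the numerator, keep only newsletter send=true terms: 0.862163×0.11 = 0.094838
Normalizer over all consistent configurations: 0.5247×0.89 + 0.862163×0.11 = 0.561821
Posterior = 0.094838 / 0.561821 ≈ 0.169

P(newsletter send | traffic spike, ¬bot crawl, viral social-media post) ≈ 0.169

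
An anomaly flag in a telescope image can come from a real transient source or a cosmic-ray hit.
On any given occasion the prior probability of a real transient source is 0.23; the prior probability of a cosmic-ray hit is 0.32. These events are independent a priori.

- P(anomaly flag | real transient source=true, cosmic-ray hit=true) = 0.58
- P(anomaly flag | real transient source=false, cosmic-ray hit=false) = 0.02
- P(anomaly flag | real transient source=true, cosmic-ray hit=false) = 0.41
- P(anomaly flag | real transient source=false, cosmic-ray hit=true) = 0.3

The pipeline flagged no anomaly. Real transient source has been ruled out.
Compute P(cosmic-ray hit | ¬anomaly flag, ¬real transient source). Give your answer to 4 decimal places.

Numerator (weight on configurations with cosmic-ray hit): 0.7*0.32 = 0.224000
The normalizing constant is 0.98*0.68 + 0.7*0.32 = 0.890400
P(cosmic-ray hit | ¬anomaly flag, ¬real transient source) = 0.224000/0.890400 ≈ 0.2516

P(cosmic-ray hit | ¬anomaly flag, ¬real transient source) ≈ 0.2516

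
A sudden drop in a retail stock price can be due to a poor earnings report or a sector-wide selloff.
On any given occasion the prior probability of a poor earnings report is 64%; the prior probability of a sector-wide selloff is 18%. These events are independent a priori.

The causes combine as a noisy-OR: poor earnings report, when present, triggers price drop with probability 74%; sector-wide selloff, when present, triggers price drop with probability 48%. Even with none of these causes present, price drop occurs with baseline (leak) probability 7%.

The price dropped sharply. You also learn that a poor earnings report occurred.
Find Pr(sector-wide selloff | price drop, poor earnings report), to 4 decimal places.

Under noisy-OR, P(price drop | causes) = 1 − (1−0.07)·∏(1−qᵢ) over the active causes.
By total probability over both values of sector-wide selloff:
  P(price drop | poor earnings report) = 0.7582·0.82 + 0.874264·0.18
        = 0.621724 + 0.157368 = 0.779092
Keeping only the sector-wide selloff-present terms gives 0.157368, so
  P(sector-wide selloff | price drop, poor earnings report) = 0.157368 / 0.779092 ≈ 0.2020

Pr(sector-wide selloff | price drop, poor earnings report) ≈ 0.2020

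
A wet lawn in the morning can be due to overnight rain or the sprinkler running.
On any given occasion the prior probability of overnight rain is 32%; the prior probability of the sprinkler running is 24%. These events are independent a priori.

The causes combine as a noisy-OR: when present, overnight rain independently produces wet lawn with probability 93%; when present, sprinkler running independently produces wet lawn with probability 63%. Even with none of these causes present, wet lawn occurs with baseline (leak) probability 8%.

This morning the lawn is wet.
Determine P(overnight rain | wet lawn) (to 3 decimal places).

P(overnight rain | wet lawn) ≈ 0.670

Under noisy-OR, P(wet lawn | causes) = 1 − (1−0.08)·∏(1−qᵢ) over the active causes.
P(wet lawn) = 0.08·0.68·0.76 + 0.6596·0.68·0.24 + 0.9356·0.32·0.76 + 0.976172·0.32·0.24 = 0.041344 + 0.107647 + 0.227538 + 0.074970 = 0.451499
Restricting to configurations with overnight rain present: 0.227538 + 0.074970 = 0.302508.
P(overnight rain | wet lawn) = 0.302508 / 0.451499 ≈ 0.670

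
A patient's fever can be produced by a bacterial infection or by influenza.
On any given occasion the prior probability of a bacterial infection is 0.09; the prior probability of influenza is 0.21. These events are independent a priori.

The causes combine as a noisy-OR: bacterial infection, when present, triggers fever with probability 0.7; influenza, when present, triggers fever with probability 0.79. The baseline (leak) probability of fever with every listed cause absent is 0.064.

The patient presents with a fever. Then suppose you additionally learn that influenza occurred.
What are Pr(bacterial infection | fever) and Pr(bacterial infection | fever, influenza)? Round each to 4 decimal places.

Pr(bacterial infection | fever) ≈ 0.2567; Pr(bacterial infection | fever, influenza) ≈ 0.1038

Under noisy-OR, P(fever | causes) = 1 − (1−0.064)·∏(1−qᵢ) over the active causes.
By total probability over the 4 (bacterial infection, influenza) configurations:
  P(fever) = 0.064·0.91·0.79 + 0.80344·0.91·0.21 + 0.7192·0.09·0.79 + 0.941032·0.09·0.21
        = 0.046010 + 0.153537 + 0.051135 + 0.017786 = 0.268468
Keeping only the bacterial infection-present terms gives 0.068921, so
  P(bacterial infection | fever) = 0.068921 / 0.268468 ≈ 0.2567

With the extra evidence:
P(fever | influenza) = 0.80344*0.91 + 0.941032*0.09 = 0.731130 + 0.084693 = 0.815823
Restricting to configurations with bacterial infection present: 0.941032*0.09 = 0.084693.
P(bacterial infection | fever, influenza) = 0.084693 / 0.815823 ≈ 0.1038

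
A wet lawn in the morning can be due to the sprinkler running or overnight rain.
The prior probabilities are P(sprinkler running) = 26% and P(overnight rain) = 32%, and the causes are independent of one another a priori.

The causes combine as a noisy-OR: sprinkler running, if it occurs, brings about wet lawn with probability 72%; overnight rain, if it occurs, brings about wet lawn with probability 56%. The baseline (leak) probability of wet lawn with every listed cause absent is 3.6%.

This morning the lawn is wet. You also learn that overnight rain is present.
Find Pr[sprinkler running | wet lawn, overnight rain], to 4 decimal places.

Pr[sprinkler running | wet lawn, overnight rain] ≈ 0.3497

Under noisy-OR, P(wet lawn | causes) = 1 − (1−0.036)·∏(1−qᵢ) over the active causes.
P(wet lawn | overnight rain) = 0.57584×0.74 + 0.881235×0.26 = 0.426122 + 0.229121 = 0.655243
Restricting to configurations with sprinkler running present: 0.881235×0.26 = 0.229121.
P(sprinkler running | wet lawn, overnight rain) = 0.229121 / 0.655243 ≈ 0.3497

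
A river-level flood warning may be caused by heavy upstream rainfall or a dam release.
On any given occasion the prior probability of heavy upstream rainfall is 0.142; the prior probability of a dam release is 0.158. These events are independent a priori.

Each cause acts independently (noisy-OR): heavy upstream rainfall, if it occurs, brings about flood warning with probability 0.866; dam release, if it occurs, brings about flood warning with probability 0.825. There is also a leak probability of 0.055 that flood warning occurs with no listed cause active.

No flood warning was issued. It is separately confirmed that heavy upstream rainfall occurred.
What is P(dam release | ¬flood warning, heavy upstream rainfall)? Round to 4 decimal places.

P(dam release | ¬flood warning, heavy upstream rainfall) ≈ 0.0318

Under noisy-OR, P(flood warning | causes) = 1 − (1−0.055)·∏(1−qᵢ) over the active causes.
Numerator (weight on configurations with dam release): 0.02216*0.158 = 0.003501
Normalizer over all consistent configurations: 0.12663*0.842 + 0.02216*0.158 = 0.110123
Posterior = 0.003501 / 0.110123 ≈ 0.0318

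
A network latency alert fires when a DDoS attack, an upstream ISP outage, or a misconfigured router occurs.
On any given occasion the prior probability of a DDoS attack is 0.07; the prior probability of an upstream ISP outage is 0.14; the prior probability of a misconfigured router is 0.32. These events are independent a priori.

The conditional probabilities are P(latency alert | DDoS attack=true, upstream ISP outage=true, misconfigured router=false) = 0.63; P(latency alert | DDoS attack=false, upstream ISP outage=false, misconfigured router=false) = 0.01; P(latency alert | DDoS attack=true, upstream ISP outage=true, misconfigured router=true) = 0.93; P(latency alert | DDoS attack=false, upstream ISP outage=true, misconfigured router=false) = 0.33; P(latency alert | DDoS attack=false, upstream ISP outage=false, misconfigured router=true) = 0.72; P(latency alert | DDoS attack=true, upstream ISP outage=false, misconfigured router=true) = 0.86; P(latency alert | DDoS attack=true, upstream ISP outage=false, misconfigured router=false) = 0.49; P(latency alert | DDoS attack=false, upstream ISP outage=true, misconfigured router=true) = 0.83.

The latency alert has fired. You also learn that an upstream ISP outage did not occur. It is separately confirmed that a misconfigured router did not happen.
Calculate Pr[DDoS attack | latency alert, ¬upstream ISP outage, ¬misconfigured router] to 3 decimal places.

Pr[DDoS attack | latency alert, ¬upstream ISP outage, ¬misconfigured router] ≈ 0.787

By total probability over both values of DDoS attack:
  P(latency alert | ¬upstream ISP outage, ¬misconfigured router) = 0.01·0.93 + 0.49·0.07
        = 0.009300 + 0.034300 = 0.043600
Configurations with DDoS attack contribute 0.034300, so
  P(DDoS attack | latency alert, ¬upstream ISP outage, ¬misconfigured router) = 0.034300 / 0.043600 ≈ 0.787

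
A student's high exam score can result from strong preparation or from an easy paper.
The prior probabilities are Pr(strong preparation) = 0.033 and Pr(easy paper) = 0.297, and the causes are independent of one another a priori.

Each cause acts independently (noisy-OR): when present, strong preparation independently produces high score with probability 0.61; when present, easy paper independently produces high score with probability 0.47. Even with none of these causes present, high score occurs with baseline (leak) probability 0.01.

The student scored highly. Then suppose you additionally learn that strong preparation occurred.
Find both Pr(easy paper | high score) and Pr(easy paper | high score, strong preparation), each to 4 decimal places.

Under noisy-OR, P(high score | causes) = 1 − (1−0.01)·∏(1−qᵢ) over the active causes.
Numerator (weight on configurations with easy paper): 0.136506 + 0.007795 = 0.144301
Denominator P(high score): 0.01·0.967·0.703 + 0.4753·0.967·0.297 + 0.6139·0.033·0.703 + 0.795367·0.033·0.297 = 0.165341
P(easy paper | high score) = 0.144301/0.165341 ≈ 0.8727

With the extra evidence:
For the numerator, keep only easy paper=true terms: 0.795367×0.297 = 0.236224
Normalizer over all consistent configurations: 0.6139×0.703 + 0.795367×0.297 = 0.667796
P(easy paper | high score, strong preparation) = 0.236224/0.667796 ≈ 0.3537
— strong preparation explains away the evidence for easy paper.

Pr(easy paper | high score) ≈ 0.8727; Pr(easy paper | high score, strong preparation) ≈ 0.3537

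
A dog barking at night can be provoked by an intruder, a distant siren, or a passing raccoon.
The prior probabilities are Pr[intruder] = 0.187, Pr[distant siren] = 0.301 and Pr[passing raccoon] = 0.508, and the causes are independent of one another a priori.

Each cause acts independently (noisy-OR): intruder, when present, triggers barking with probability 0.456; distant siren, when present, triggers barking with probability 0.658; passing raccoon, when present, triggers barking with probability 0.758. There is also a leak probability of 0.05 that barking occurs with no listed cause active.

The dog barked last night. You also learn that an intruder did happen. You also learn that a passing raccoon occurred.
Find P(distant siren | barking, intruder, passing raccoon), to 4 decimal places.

Under noisy-OR, P(barking | causes) = 1 − (1−0.05)·∏(1−qᵢ) over the active causes.
By total probability over both values of distant siren:
  P(barking | intruder, passing raccoon) = 0.874934·0.699 + 0.957228·0.301
        = 0.611579 + 0.288126 = 0.899705
The terms with distant siren present sum to 0.288126, so
  P(distant siren | barking, intruder, passing raccoon) = 0.288126 / 0.899705 ≈ 0.3202

P(distant siren | barking, intruder, passing raccoon) ≈ 0.3202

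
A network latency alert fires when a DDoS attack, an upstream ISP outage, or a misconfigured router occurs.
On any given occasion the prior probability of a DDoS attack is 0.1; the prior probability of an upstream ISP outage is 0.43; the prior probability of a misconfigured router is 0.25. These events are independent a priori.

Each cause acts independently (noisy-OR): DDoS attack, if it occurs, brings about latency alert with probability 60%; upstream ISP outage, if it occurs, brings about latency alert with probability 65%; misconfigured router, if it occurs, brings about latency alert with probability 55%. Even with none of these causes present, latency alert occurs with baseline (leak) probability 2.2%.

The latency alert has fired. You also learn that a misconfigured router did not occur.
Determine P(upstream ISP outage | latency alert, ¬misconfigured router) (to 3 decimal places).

P(upstream ISP outage | latency alert, ¬misconfigured router) ≈ 0.864

Under noisy-OR, P(latency alert | causes) = 1 − (1−0.022)·∏(1−qᵢ) over the active causes.
Weight on upstream ISP outage=true, given the evidence: 0.254530 + 0.037112 = 0.291642
The normalizing constant is 0.022*0.9*0.57 + 0.6577*0.9*0.43 + 0.6088*0.1*0.57 + 0.86308*0.1*0.43 = 0.337630
P(upstream ISP outage | latency alert, ¬misconfigured router) = 0.291642/0.337630 ≈ 0.864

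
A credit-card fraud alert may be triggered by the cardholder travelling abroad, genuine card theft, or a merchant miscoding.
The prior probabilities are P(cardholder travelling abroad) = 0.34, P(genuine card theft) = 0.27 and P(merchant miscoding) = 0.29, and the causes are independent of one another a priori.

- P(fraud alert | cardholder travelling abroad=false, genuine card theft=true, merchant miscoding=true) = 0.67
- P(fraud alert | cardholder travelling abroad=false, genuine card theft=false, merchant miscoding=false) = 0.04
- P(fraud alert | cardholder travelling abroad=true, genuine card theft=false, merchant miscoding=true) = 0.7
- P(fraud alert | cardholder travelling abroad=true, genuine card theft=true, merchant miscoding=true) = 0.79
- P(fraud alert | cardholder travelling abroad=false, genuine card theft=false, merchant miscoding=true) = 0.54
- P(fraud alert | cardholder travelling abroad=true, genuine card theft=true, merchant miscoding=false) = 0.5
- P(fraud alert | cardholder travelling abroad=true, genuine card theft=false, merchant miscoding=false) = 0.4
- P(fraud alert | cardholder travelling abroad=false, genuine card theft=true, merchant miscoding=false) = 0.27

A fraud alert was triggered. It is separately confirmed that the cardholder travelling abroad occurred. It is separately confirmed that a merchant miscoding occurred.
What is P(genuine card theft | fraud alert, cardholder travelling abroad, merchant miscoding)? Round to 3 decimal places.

P(fraud alert | cardholder travelling abroad, merchant miscoding) = 0.7*0.73 + 0.79*0.27 = 0.511000 + 0.213300 = 0.724300
Restricting to configurations with genuine card theft present: 0.79*0.27 = 0.213300.
Hence the posterior is 0.213300/0.724300 ≈ 0.294.

P(genuine card theft | fraud alert, cardholder travelling abroad, merchant miscoding) ≈ 0.294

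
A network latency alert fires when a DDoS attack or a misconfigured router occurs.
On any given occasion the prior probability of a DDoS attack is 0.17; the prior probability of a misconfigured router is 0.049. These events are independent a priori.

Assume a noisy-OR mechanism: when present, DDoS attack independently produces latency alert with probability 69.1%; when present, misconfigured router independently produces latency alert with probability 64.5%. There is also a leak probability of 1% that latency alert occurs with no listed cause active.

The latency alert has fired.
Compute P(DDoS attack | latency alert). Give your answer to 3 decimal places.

Under noisy-OR, P(latency alert | causes) = 1 − (1−0.01)·∏(1−qᵢ) over the active causes.
P(latency alert) = 0.01*0.83*0.951 + 0.64855*0.83*0.049 + 0.69409*0.17*0.951 + 0.891402*0.17*0.049 = 0.007893 + 0.026377 + 0.112214 + 0.007425 = 0.153909
Of this, 0.119639 comes from 0.112214 + 0.007425 (the DDoS attack=true cases).
P(DDoS attack | latency alert) = 0.119639 / 0.153909 ≈ 0.777

P(DDoS attack | latency alert) ≈ 0.777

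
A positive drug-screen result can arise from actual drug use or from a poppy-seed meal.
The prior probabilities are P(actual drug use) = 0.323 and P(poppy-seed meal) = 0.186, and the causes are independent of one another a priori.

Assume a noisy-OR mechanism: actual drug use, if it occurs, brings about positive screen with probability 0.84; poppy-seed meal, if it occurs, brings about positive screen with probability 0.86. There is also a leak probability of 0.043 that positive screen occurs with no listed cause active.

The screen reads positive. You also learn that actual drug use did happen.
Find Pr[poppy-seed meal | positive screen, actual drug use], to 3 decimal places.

Under noisy-OR, P(positive screen | causes) = 1 − (1−0.043)·∏(1−qᵢ) over the active causes.
By total probability over both values of poppy-seed meal:
  P(positive screen | actual drug use) = 0.84688·0.814 + 0.978563·0.186
        = 0.689360 + 0.182013 = 0.871373
Keeping only the poppy-seed meal-present terms gives 0.182013, so
  P(poppy-seed meal | positive screen, actual drug use) = 0.182013 / 0.871373 ≈ 0.209

Pr[poppy-seed meal | positive screen, actual drug use] ≈ 0.209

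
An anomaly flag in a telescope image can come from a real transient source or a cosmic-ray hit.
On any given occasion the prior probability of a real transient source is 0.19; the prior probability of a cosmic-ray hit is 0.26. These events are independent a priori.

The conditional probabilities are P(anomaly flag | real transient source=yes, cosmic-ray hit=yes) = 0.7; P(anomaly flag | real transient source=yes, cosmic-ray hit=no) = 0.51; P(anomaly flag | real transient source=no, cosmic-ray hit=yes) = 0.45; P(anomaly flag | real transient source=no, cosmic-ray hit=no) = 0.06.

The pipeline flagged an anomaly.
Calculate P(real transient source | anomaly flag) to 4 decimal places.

Enumerate the 4 (real transient source, cosmic-ray hit) configurations and weight by the priors:
  P(anomaly flag) = 0.06×0.81×0.74 + 0.45×0.81×0.26 + 0.51×0.19×0.74 + 0.7×0.19×0.26
        = 0.035964 + 0.094770 + 0.071706 + 0.034580 = 0.237020
Configurations with real transient source contribute 0.106286, so
  P(real transient source | anomaly flag) = 0.106286 / 0.237020 ≈ 0.4484

P(real transient source | anomaly flag) ≈ 0.4484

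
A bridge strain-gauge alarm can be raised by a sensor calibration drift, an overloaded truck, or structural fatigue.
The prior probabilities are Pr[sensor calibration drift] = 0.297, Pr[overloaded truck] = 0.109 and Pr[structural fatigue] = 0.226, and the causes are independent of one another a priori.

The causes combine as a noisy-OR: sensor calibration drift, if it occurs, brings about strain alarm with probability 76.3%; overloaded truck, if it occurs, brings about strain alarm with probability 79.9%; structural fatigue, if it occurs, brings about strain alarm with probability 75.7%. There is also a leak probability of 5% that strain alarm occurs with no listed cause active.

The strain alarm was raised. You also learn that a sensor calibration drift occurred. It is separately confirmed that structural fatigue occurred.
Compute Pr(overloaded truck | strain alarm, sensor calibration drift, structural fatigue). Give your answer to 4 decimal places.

Pr(overloaded truck | strain alarm, sensor calibration drift, structural fatigue) ≈ 0.1135

Under noisy-OR, P(strain alarm | causes) = 1 − (1−0.05)·∏(1−qᵢ) over the active causes.
P(strain alarm | sensor calibration drift, structural fatigue) = 0.945289·0.891 + 0.989003·0.109 = 0.842252 + 0.107801 = 0.950053
Restricting to configurations with overloaded truck present: 0.989003·0.109 = 0.107801.
Hence the posterior is 0.107801/0.950053 ≈ 0.1135.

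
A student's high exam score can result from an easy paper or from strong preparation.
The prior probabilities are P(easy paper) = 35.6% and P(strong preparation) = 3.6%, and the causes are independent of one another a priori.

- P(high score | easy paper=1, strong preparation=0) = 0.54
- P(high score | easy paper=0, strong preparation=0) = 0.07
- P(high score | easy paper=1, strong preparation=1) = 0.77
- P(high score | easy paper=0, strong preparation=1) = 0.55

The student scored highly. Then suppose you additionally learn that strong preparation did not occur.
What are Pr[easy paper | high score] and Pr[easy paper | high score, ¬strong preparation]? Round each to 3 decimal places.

Pr[easy paper | high score] ≈ 0.776; Pr[easy paper | high score, ¬strong preparation] ≈ 0.810

P(high score) = 0.07×0.644×0.964 + 0.55×0.644×0.036 + 0.54×0.356×0.964 + 0.77×0.356×0.036 = 0.043457 + 0.012751 + 0.185319 + 0.009868 = 0.251395
Restricting to configurations with easy paper present: 0.185319 + 0.009868 = 0.195187.
Hence the posterior is 0.195187/0.251395 ≈ 0.776.

Now also conditioning on strong preparation≠true:
By total probability over both values of easy paper:
  P(high score | ¬strong preparation) = 0.07×0.644 + 0.54×0.356
        = 0.045080 + 0.192240 = 0.237320
Configurations with easy paper contribute 0.192240, so
  P(easy paper | high score, ¬strong preparation) = 0.192240 / 0.237320 ≈ 0.810
With strong preparation excluded, easy paper must carry more of the explanatory weight for the high score.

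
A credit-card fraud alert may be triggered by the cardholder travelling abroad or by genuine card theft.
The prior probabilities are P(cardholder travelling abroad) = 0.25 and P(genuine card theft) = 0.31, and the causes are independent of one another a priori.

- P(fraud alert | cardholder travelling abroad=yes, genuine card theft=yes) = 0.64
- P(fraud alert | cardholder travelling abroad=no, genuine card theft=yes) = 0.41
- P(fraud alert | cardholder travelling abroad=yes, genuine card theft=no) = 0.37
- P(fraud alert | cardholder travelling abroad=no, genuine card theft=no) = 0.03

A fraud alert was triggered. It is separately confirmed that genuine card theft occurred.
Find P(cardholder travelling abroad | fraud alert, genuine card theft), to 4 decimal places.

Sum P(fraud alert|·) weighted by the priors over both values of cardholder travelling abroad:
  P(fraud alert | genuine card theft) = 0.41*0.75 + 0.64*0.25
        = 0.307500 + 0.160000 = 0.467500
Configurations with cardholder travelling abroad contribute 0.160000, so
  P(cardholder travelling abroad | fraud alert, genuine card theft) = 0.160000 / 0.467500 ≈ 0.3422

P(cardholder travelling abroad | fraud alert, genuine card theft) ≈ 0.3422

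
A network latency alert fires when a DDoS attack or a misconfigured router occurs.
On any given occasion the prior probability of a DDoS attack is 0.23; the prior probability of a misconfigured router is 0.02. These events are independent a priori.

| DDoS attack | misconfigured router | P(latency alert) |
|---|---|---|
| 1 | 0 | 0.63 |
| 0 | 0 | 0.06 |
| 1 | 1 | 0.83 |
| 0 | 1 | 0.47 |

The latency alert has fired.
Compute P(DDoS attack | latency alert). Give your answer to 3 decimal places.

P(DDoS attack | latency alert) ≈ 0.735

Weight on DDoS attack=true, given the evidence: 0.142002 + 0.003818 = 0.145820
Normalizer over all consistent configurations: 0.06*0.77*0.98 + 0.47*0.77*0.02 + 0.63*0.23*0.98 + 0.83*0.23*0.02 = 0.198334
Posterior = 0.145820 / 0.198334 ≈ 0.735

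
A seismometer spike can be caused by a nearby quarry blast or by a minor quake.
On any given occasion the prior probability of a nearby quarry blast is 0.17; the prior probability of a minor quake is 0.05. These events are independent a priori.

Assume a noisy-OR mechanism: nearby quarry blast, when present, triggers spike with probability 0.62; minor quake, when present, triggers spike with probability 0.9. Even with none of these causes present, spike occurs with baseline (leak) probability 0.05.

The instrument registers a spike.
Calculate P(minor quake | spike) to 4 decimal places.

P(minor quake | spike) ≈ 0.2429

Under noisy-OR, P(spike | causes) = 1 − (1−0.05)·∏(1−qᵢ) over the active causes.
By total probability over the 4 (nearby quarry blast, minor quake) configurations:
  P(spike) = 0.05×0.83×0.95 + 0.905×0.83×0.05 + 0.639×0.17×0.95 + 0.9639×0.17×0.05
        = 0.039425 + 0.037558 + 0.103198 + 0.008193 = 0.188374
The terms with minor quake present sum to 0.045751, so
  P(minor quake | spike) = 0.045751 / 0.188374 ≈ 0.2429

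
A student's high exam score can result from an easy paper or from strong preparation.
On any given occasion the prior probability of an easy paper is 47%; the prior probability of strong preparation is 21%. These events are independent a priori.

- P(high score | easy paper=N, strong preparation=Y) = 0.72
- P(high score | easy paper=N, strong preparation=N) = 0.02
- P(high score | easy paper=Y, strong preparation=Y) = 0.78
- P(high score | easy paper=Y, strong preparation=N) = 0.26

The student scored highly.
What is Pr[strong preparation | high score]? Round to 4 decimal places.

Enumerate the 4 (easy paper, strong preparation) configurations and weight by the priors:
  P(high score) = 0.02*0.53*0.79 + 0.72*0.53*0.21 + 0.26*0.47*0.79 + 0.78*0.47*0.21
        = 0.008374 + 0.080136 + 0.096538 + 0.076986 = 0.262034
Configurations with strong preparation contribute 0.157122, so
  P(strong preparation | high score) = 0.157122 / 0.262034 ≈ 0.5996

Pr[strong preparation | high score] ≈ 0.5996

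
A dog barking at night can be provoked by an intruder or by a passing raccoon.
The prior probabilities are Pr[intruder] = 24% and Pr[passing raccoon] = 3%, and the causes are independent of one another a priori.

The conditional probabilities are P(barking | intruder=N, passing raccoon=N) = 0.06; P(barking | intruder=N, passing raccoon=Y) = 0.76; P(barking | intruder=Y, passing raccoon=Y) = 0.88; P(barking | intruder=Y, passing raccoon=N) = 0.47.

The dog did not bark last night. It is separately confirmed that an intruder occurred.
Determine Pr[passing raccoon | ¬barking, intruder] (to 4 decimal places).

P(¬barking | intruder) = 0.53×0.97 + 0.12×0.03 = 0.514100 + 0.003600 = 0.517700
Of this, 0.003600 comes from 0.12×0.03 (the passing raccoon=true cases).
So P(passing raccoon | ¬barking, intruder) = 0.003600/0.517700 ≈ 0.0070.

Pr[passing raccoon | ¬barking, intruder] ≈ 0.0070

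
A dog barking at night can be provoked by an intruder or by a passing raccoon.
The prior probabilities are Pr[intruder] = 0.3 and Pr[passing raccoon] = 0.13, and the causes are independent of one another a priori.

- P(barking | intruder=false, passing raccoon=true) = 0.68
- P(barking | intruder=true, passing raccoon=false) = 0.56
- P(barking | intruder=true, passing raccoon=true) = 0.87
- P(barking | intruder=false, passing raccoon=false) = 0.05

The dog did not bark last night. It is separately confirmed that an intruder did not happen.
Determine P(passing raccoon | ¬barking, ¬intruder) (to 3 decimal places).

Numerator (weight on configurations with passing raccoon): 0.32×0.13 = 0.041600
Normalizer over all consistent configurations: 0.95×0.87 + 0.32×0.13 = 0.868100
Posterior = 0.041600 / 0.868100 ≈ 0.048

P(passing raccoon | ¬barking, ¬intruder) ≈ 0.048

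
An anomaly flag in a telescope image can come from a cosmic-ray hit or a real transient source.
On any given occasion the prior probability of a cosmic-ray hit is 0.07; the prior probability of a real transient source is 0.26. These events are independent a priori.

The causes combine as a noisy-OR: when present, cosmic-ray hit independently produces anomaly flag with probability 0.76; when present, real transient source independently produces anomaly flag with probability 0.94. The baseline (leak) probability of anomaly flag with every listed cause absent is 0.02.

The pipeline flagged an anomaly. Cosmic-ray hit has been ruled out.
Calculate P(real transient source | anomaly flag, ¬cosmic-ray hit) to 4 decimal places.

Under noisy-OR, P(anomaly flag | causes) = 1 − (1−0.02)·∏(1−qᵢ) over the active causes.
Weight on real transient source=true, given the evidence: 0.9412·0.26 = 0.244712
Normalizer over all consistent configurations: 0.02·0.74 + 0.9412·0.26 = 0.259512
Posterior = 0.244712 / 0.259512 ≈ 0.9430

P(real transient source | anomaly flag, ¬cosmic-ray hit) ≈ 0.9430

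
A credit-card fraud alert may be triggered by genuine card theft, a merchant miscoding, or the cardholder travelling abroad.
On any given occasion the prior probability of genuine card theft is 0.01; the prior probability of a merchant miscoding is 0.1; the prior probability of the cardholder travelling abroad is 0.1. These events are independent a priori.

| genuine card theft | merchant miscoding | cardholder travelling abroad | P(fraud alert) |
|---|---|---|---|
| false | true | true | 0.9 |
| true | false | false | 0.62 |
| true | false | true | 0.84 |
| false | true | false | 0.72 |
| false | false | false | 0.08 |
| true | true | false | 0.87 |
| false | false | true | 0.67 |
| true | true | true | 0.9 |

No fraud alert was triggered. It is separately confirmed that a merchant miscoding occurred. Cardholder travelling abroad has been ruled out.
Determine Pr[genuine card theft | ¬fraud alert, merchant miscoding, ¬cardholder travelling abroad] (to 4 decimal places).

P(¬fraud alert | merchant miscoding, ¬cardholder travelling abroad) = 0.28·0.99 + 0.13·0.01 = 0.277200 + 0.001300 = 0.278500
Restricting to configurations with genuine card theft present: 0.13·0.01 = 0.001300.
Hence the posterior is 0.001300/0.278500 ≈ 0.0047.

Pr[genuine card theft | ¬fraud alert, merchant miscoding, ¬cardholder travelling abroad] ≈ 0.0047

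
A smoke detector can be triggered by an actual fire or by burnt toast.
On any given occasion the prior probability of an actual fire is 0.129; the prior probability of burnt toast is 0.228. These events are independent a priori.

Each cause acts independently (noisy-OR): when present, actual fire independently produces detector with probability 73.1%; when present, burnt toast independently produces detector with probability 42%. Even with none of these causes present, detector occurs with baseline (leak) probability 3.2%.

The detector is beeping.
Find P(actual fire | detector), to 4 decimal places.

Under noisy-OR, P(detector | causes) = 1 − (1−0.032)·∏(1−qᵢ) over the active causes.
Weight on actual fire=true, given the evidence: 0.073656 + 0.024970 = 0.098626
Normalizer over all consistent configurations: 0.032·0.871·0.772 + 0.43856·0.871·0.228 + 0.739608·0.129·0.772 + 0.848973·0.129·0.228 = 0.207236
P(actual fire | detector) = 0.098626/0.207236 ≈ 0.4759

P(actual fire | detector) ≈ 0.4759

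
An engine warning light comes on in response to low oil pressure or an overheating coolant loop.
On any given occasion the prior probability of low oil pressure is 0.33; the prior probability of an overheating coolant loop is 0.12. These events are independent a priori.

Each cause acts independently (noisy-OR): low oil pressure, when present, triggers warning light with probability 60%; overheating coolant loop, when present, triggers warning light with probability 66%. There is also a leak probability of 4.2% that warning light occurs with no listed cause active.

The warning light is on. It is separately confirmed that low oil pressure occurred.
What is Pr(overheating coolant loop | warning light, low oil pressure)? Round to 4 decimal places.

Under noisy-OR, P(warning light | causes) = 1 − (1−0.042)·∏(1−qᵢ) over the active causes.
Weight on overheating coolant loop=true, given the evidence: 0.869712*0.12 = 0.104365
Normalizer over all consistent configurations: 0.6168*0.88 + 0.869712*0.12 = 0.647149
Posterior = 0.104365 / 0.647149 ≈ 0.1613

Pr(overheating coolant loop | warning light, low oil pressure) ≈ 0.1613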